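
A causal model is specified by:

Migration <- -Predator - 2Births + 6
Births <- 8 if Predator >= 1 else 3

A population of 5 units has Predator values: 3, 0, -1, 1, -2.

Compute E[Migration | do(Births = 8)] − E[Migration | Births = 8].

Under do(Births=8), Births's equation is replaced by Births=8 for every unit. Per-unit Migration: -13, -10, -9, -11, -8. Mean = -10.2.
Observing Births=8 restricts to units where Births's equation naturally yields 8: Predator ∈ {3, 1}. In that subpopulation Migration = -13, -11, mean -12.
Difference = -10.2 − (-12) = 1.8.

1.8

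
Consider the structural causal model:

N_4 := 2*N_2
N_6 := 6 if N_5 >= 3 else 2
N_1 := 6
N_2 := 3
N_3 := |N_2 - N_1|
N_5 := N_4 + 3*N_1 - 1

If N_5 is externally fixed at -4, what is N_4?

The intervention breaks the incoming arrows to N_5: N_5 := N_4 + 3*N_1 - 1 no longer applies, and N_5 = -4.
Since N_4 is not a descendant of the intervened variable, it is unaffected.
N_4 = 2*N_2  [with N_2=3]  = 6

6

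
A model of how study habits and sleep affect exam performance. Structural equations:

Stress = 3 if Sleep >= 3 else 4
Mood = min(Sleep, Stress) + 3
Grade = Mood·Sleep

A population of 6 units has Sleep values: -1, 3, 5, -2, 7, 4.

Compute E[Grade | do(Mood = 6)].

do(Mood=6) breaks Mood's dependence on Sleep. With Mood=6 fixed, Grade across the units is -6, 18, 30, -12, 42, 24, mean 16.

16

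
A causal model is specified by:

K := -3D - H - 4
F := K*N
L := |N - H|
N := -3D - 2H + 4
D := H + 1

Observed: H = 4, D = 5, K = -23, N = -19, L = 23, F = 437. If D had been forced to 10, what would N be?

-34

Under do(D=10), the mechanism D := H + 1 is discarded; D is fixed at 10.
N = -3D - 2H + 4  [with D=10, H=4]  = -34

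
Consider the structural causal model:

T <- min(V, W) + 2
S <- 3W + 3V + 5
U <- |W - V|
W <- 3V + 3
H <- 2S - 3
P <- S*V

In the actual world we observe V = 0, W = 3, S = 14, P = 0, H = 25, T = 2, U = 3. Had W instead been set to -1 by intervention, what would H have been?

do(W=-1) replaces the equation W <- 3V + 3 with the constant W = -1.
S = 3W + 3V + 5  [with W=-1, V=0]  = 2
H = 2S - 3  [with S=2]  = 1

1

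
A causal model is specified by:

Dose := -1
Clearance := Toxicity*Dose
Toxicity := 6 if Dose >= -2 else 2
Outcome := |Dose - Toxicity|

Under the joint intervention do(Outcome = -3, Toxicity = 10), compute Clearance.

Setting Outcome = -3, Toxicity = 10 by intervention discards those variables' equations.
Clearance = Toxicity*Dose  [with Toxicity=10, Dose=-1]  = -10

-10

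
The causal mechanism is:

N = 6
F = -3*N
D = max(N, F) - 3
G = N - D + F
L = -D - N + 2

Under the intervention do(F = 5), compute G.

8

Under do(F=5), the mechanism F = -3*N is discarded; F is fixed at 5.
D = max(N, F) - 3  [with N=6, F=5]  = 3
G = N - D + F  [with N=6, D=3, F=5]  = 8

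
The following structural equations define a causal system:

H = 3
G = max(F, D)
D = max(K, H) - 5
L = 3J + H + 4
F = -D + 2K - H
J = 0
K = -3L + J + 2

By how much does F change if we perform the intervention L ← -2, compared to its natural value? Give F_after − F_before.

49

The intervention breaks the incoming arrows to L: L = 3J + H + 4 no longer applies, and L = -2.
K = -3L + J + 2  [with L=-2, J=0]  = 8
D = max(K, H) - 5  [with K=8, H=3]  = 3
F = -D + 2K - H  [with D=3, K=8, H=3]  = 10
Without intervention: L = 3J + H + 4  [with J=0, H=3]  = 7; K = -3L + J + 2  [with L=7, J=0]  = -19; D = max(K, H) - 5  [with K=-19, H=3]  = -2; F = -D + 2K - H  [with D=-2, K=-19, H=3]  = -39.
Change = 10 − (-39) = 49.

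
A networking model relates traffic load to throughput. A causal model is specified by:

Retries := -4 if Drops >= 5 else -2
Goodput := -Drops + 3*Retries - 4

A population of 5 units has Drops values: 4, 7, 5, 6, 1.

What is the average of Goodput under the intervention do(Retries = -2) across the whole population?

-14.6

do(Retries=-2) breaks Retries's dependence on Drops. With Retries=-2 fixed, Goodput across the units is -14, -17, -15, -16, -11, mean -14.6.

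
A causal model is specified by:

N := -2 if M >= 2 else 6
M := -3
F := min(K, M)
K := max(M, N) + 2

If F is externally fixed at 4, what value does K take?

Under do(F=4), the mechanism F := min(K, M) is discarded; F is fixed at 4.
Since K is not a descendant of the intervened variable, it is unaffected.
N = -2 if M >= 2 else 6  [with M=-3]  = 6
K = max(M, N) + 2  [with M=-3, N=6]  = 8

8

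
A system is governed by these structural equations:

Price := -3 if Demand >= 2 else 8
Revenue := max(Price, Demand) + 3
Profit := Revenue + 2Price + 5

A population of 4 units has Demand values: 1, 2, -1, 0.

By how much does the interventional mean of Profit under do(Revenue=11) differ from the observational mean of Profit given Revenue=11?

Every unit gets Revenue=11 under the intervention. Profit values become 32, 10, 32, 32; E[Profit|do(Revenue=11)] = 26.5.
Conditioning on Revenue=11 selects the 3 unit(s) with Demand ∈ {1, -1, 0}. Their Profit values: 32, 32, 32. Mean = 32.
Difference = 26.5 − 32 = -5.5.

-5.5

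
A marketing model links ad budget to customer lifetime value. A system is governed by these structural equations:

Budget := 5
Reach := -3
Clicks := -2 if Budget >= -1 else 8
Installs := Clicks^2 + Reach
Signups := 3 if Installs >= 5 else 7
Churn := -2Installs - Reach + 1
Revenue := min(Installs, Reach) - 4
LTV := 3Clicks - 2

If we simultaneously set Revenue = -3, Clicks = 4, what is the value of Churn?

Setting Revenue = -3, Clicks = 4 by intervention discards those variables' equations.
Installs = Clicks^2 + Reach  [with Clicks=4, Reach=-3]  = 13
Churn = -2Installs - Reach + 1  [with Installs=13, Reach=-3]  = -22

-22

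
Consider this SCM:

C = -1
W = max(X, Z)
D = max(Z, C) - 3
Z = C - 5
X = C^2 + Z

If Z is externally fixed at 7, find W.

do(Z=7) replaces the equation Z = C - 5 with the constant Z = 7.
X = C^2 + Z  [with C=-1, Z=7]  = 8
W = max(X, Z)  [with X=8, Z=7]  = 8

8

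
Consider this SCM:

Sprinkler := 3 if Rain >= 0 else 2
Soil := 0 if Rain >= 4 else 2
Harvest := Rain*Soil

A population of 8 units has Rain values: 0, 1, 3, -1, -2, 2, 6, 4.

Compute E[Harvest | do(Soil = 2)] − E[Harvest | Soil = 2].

2.25

The intervention sets Soil=2 in all 8 units regardless of Rain. Recomputing Harvest per unit gives 0, 2, 6, -2, -4, 4, 12, 8; average 3.25.
Observing Soil=2 restricts to units where Soil's equation naturally yields 2: Rain ∈ {0, 1, 3, -1, -2, 2}. In that subpopulation Harvest = 0, 2, 6, -2, -4, 4, mean 1.
Difference = 3.25 − 1 = 2.25.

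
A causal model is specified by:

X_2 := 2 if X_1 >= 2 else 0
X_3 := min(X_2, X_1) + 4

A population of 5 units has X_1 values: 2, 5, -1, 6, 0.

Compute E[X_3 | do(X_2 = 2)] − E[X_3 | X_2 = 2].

-1

Every unit gets X_2=2 under the intervention. X_3 values become 6, 6, 3, 6, 4; E[X_3|do(X_2=2)] = 5.
E[X_3|X_2=2] averages over only the 3 units with X_2=2 (X_1 = 2, 5, 6): X_3 = 6, 6, 6, mean 6.
Difference = 5 − 6 = -1.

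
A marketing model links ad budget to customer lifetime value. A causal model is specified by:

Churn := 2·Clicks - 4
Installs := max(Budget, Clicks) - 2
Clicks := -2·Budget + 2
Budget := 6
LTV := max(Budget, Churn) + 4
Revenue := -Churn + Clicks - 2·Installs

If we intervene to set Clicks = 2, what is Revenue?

-6

do(Clicks=2) replaces the equation Clicks := -2·Budget + 2 with the constant Clicks = 2.
Installs = max(Budget, Clicks) - 2  [with Budget=6, Clicks=2]  = 4
Churn = 2·Clicks - 4  [with Clicks=2]  = 0
Revenue = -Churn + Clicks - 2·Installs  [with Churn=0, Clicks=2, Installs=4]  = -6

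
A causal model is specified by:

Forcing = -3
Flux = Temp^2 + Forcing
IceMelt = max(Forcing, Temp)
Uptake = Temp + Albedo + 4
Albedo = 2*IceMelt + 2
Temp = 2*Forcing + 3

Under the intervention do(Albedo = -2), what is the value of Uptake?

Under do(Albedo=-2), the mechanism Albedo = 2*IceMelt + 2 is discarded; Albedo is fixed at -2.
Temp = 2*Forcing + 3  [with Forcing=-3]  = -3
Uptake = Temp + Albedo + 4  [with Temp=-3, Albedo=-2]  = -1

-1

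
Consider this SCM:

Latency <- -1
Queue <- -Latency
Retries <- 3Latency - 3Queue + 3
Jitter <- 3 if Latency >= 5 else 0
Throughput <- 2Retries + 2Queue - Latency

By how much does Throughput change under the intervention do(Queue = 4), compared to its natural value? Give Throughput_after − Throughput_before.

-12

do(Queue=4) replaces the equation Queue <- -Latency with the constant Queue = 4.
Retries = 3Latency - 3Queue + 3  [with Latency=-1, Queue=4]  = -12
Throughput = 2Retries + 2Queue - Latency  [with Retries=-12, Queue=4, Latency=-1]  = -15
Without intervention: Queue = -Latency  [with Latency=-1]  = 1; Retries = 3Latency - 3Queue + 3  [with Latency=-1, Queue=1]  = -3; Throughput = 2Retries + 2Queue - Latency  [with Retries=-3, Queue=1, Latency=-1]  = -3.
Change = -15 − (-3) = -12.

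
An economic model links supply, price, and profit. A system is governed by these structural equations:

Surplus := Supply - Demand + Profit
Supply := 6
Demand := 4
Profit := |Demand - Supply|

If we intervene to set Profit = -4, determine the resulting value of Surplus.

The intervention breaks the incoming arrows to Profit: Profit := |Demand - Supply| no longer applies, and Profit = -4.
Surplus = Supply - Demand + Profit  [with Supply=6, Demand=4, Profit=-4]  = -2

-2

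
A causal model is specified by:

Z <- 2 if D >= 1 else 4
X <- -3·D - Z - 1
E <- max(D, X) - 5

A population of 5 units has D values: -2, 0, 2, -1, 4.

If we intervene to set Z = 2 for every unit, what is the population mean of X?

do(Z=2) breaks Z's dependence on D. With Z=2 fixed, X across the units is 3, -3, -9, 0, -15, mean -4.8.

-4.8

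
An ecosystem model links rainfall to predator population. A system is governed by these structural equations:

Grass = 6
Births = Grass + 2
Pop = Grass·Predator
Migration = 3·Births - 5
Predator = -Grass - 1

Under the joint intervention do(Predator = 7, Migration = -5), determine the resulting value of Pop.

Setting Predator = 7, Migration = -5 by intervention discards those variables' equations.
Pop = Grass·Predator  [with Grass=6, Predator=7]  = 42

42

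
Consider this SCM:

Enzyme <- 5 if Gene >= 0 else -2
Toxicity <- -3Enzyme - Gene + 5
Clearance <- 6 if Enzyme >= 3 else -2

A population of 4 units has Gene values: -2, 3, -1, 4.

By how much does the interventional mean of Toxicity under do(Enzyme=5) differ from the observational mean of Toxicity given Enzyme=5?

2.5

The intervention sets Enzyme=5 in all 4 units regardless of Gene. Recomputing Toxicity per unit gives -8, -13, -9, -14; average -11.
Observing Enzyme=5 restricts to units where Enzyme's equation naturally yields 5: Gene ∈ {3, 4}. In that subpopulation Toxicity = -13, -14, mean -13.5.
Difference = -11 − (-13.5) = 2.5.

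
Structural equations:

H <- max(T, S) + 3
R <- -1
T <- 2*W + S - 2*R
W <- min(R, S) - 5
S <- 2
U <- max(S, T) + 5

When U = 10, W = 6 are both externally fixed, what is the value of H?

The joint intervention fixes U = 10, W = 6, removing each variable's own equation.
T = 2*W + S - 2*R  [with W=6, S=2, R=-1]  = 16
H = max(T, S) + 3  [with T=16, S=2]  = 19

19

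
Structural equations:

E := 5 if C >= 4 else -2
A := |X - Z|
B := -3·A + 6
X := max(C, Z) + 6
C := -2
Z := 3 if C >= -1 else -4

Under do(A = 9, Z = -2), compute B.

The joint intervention fixes A = 9, Z = -2, removing each variable's own equation.
B = -3·A + 6  [with A=9]  = -21

-21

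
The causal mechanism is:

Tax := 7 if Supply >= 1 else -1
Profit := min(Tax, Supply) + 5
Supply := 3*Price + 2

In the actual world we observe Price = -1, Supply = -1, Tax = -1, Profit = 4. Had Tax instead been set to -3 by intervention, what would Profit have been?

The intervention breaks the incoming arrows to Tax: Tax := 7 if Supply >= 1 else -1 no longer applies, and Tax = -3.
Supply = 3*Price + 2  [with Price=-1]  = -1
Profit = min(Tax, Supply) + 5  [with Tax=-3, Supply=-1]  = 2

2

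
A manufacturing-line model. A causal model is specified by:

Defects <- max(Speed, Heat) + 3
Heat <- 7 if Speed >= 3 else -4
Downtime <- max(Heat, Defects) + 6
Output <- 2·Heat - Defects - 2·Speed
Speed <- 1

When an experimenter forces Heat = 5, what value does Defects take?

8

The intervention breaks the incoming arrows to Heat: Heat <- 7 if Speed >= 3 else -4 no longer applies, and Heat = 5.
Defects = max(Speed, Heat) + 3  [with Speed=1, Heat=5]  = 8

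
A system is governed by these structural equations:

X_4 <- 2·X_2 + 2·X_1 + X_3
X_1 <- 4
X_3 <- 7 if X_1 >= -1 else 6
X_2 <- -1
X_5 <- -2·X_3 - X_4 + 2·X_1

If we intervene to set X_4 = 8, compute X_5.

-14

Intervening sets X_4 = 8 and removes its equation (X_4 <- 2·X_2 + 2·X_1 + X_3).
X_3 = 7 if X_1 >= -1 else 6  [with X_1=4]  = 7
X_5 = -2·X_3 - X_4 + 2·X_1  [with X_3=7, X_4=8, X_1=4]  = -14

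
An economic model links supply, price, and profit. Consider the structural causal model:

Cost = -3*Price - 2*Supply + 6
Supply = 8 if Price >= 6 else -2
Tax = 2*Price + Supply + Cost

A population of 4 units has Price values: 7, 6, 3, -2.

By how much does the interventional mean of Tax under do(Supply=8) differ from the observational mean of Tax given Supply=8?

The intervention sets Supply=8 in all 4 units regardless of Price. Recomputing Tax per unit gives -9, -8, -5, 0; average -5.5.
E[Tax|Supply=8] averages over only the 2 units with Supply=8 (Price = 7, 6): Tax = -9, -8, mean -8.5.
Difference = -5.5 − (-8.5) = 3.

3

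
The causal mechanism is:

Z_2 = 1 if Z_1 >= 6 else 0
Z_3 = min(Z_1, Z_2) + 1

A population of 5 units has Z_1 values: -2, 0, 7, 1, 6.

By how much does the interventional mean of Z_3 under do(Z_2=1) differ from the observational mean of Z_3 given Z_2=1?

Every unit gets Z_2=1 under the intervention. Z_3 values become -1, 1, 2, 2, 2; E[Z_3|do(Z_2=1)] = 1.2.
Conditioning on Z_2=1 selects the 2 unit(s) with Z_1 ∈ {7, 6}. Their Z_3 values: 2, 2. Mean = 2.
Difference = 1.2 − 2 = -0.8.

-0.8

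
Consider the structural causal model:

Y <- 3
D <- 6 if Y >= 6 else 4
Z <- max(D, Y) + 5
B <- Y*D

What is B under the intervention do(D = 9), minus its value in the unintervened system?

15

Under do(D=9), the mechanism D <- 6 if Y >= 6 else 4 is discarded; D is fixed at 9.
B = Y*D  [with Y=3, D=9]  = 27
Without intervention: D = 6 if Y >= 6 else 4  [with Y=3]  = 4; B = Y*D  [with Y=3, D=4]  = 12.
Change = 27 − 12 = 15.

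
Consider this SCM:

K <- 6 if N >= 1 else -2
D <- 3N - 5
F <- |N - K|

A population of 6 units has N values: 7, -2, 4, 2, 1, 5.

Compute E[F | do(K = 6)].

The intervention sets K=6 in all 6 units regardless of N. Recomputing F per unit gives 1, 8, 2, 4, 5, 1; average 3.5.

3.5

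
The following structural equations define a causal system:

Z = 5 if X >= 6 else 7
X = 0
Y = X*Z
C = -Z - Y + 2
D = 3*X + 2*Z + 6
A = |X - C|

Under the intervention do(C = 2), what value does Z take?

7

Under do(C=2), the mechanism C = -Z - Y + 2 is discarded; C is fixed at 2.
No directed path runs from C to Z, so Z keeps its natural value.
Z = 5 if X >= 6 else 7  [with X=0]  = 7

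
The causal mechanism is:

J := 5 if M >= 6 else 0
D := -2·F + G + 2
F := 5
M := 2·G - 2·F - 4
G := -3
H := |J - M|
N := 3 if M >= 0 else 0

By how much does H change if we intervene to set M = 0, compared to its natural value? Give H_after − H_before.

-20

The intervention breaks the incoming arrows to M: M := 2·G - 2·F - 4 no longer applies, and M = 0.
J = 5 if M >= 6 else 0  [with M=0]  = 0
H = |J - M|  [with J=0, M=0]  = 0
Without intervention: M = 2·G - 2·F - 4  [with G=-3, F=5]  = -20; J = 5 if M >= 6 else 0  [with M=-20]  = 0; H = |J - M|  [with J=0, M=-20]  = 20.
Change = 0 − 20 = -20.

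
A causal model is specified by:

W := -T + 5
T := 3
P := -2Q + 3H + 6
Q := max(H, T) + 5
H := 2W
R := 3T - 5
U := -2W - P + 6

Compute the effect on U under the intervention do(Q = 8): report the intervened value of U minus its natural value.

-2

The intervention breaks the incoming arrows to Q: Q := max(H, T) + 5 no longer applies, and Q = 8.
W = -T + 5  [with T=3]  = 2
H = 2W  [with W=2]  = 4
P = -2Q + 3H + 6  [with Q=8, H=4]  = 2
U = -2W - P + 6  [with W=2, P=2]  = 0
Without intervention: W = -T + 5  [with T=3]  = 2; H = 2W  [with W=2]  = 4; Q = max(H, T) + 5  [with H=4, T=3]  = 9; P = -2Q + 3H + 6  [with Q=9, H=4]  = 0; U = -2W - P + 6  [with W=2, P=0]  = 2.
Change = 0 − 2 = -2.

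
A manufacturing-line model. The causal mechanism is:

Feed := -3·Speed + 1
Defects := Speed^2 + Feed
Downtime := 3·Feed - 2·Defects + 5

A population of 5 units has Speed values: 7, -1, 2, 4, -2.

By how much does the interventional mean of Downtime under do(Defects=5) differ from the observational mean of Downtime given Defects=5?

The intervention sets Defects=5 in all 5 units regardless of Speed. Recomputing Downtime per unit gives -65, 7, -20, -38, 16; average -20.
Conditioning on Defects=5 selects the 2 unit(s) with Speed ∈ {-1, 4}. Their Downtime values: 7, -38. Mean = -15.5.
Difference = -20 − (-15.5) = -4.5.

-4.5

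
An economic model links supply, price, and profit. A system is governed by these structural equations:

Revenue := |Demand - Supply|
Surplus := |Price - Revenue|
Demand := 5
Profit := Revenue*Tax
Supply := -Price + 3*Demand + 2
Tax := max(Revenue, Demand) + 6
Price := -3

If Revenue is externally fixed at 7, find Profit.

91

Under do(Revenue=7), the mechanism Revenue := |Demand - Supply| is discarded; Revenue is fixed at 7.
Tax = max(Revenue, Demand) + 6  [with Revenue=7, Demand=5]  = 13
Profit = Revenue*Tax  [with Revenue=7, Tax=13]  = 91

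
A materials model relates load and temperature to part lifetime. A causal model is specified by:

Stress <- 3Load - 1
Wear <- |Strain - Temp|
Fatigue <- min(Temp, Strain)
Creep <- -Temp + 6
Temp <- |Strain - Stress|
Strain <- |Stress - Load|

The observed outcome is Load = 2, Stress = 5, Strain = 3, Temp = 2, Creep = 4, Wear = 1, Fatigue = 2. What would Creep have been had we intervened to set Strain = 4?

5

do(Strain=4) replaces the equation Strain <- |Stress - Load| with the constant Strain = 4.
Stress = 3Load - 1  [with Load=2]  = 5
Temp = |Strain - Stress|  [with Strain=4, Stress=5]  = 1
Creep = -Temp + 6  [with Temp=1]  = 5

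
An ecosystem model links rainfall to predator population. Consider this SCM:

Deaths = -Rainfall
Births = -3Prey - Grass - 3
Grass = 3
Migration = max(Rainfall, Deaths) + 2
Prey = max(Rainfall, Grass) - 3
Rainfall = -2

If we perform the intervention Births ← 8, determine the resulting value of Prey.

Under do(Births=8), the mechanism Births = -3Prey - Grass - 3 is discarded; Births is fixed at 8.
Since Prey is not a descendant of the intervened variable, it is unaffected.
Prey = max(Rainfall, Grass) - 3  [with Rainfall=-2, Grass=3]  = 0

0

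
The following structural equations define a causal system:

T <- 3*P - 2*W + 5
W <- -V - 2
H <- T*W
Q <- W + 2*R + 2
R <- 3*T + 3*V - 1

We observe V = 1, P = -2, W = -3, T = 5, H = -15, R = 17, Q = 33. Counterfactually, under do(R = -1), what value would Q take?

Intervening sets R = -1 and removes its equation (R <- 3*T + 3*V - 1).
W = -V - 2  [with V=1]  = -3
Q = W + 2*R + 2  [with W=-3, R=-1]  = -3

-3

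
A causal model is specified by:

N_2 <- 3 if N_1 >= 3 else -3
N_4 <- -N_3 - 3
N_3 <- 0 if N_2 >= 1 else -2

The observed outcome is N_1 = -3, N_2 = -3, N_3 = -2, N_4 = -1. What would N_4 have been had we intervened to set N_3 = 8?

-11

The intervention breaks the incoming arrows to N_3: N_3 <- 0 if N_2 >= 1 else -2 no longer applies, and N_3 = 8.
N_4 = -N_3 - 3  [with N_3=8]  = -11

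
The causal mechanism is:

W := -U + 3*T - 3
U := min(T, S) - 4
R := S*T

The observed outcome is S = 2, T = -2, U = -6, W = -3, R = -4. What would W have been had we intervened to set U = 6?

-15

The intervention breaks the incoming arrows to U: U := min(T, S) - 4 no longer applies, and U = 6.
W = -U + 3*T - 3  [with U=6, T=-2]  = -15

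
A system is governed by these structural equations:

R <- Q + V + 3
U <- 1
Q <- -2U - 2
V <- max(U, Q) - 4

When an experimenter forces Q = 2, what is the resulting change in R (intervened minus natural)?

7

Under do(Q=2), the mechanism Q <- -2U - 2 is discarded; Q is fixed at 2.
V = max(U, Q) - 4  [with U=1, Q=2]  = -2
R = Q + V + 3  [with Q=2, V=-2]  = 3
Without intervention: Q = -2U - 2  [with U=1]  = -4; V = max(U, Q) - 4  [with U=1, Q=-4]  = -3; R = Q + V + 3  [with Q=-4, V=-3]  = -4.
Change = 3 − (-4) = 7.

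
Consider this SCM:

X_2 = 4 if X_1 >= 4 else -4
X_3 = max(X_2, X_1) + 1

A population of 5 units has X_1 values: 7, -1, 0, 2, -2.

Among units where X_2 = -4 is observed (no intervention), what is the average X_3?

0.75

Conditioning on X_2=-4 selects the 4 unit(s) with X_1 ∈ {-1, 0, 2, -2}. Their X_3 values: 0, 1, 3, -1. Mean = 0.75.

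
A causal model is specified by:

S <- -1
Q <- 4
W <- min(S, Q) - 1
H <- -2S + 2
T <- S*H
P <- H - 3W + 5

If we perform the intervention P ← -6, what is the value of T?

do(P=-6) replaces the equation P <- H - 3W + 5 with the constant P = -6.
Since T is not a descendant of the intervened variable, it is unaffected.
H = -2S + 2  [with S=-1]  = 4
T = S*H  [with S=-1, H=4]  = -4

-4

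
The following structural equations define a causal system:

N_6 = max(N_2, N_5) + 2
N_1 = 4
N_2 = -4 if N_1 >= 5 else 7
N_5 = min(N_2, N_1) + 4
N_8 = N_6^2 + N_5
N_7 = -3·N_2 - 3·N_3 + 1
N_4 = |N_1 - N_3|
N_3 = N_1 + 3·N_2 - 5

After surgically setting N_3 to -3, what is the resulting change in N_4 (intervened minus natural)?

The intervention breaks the incoming arrows to N_3: N_3 = N_1 + 3·N_2 - 5 no longer applies, and N_3 = -3.
N_4 = |N_1 - N_3|  [with N_1=4, N_3=-3]  = 7
Without intervention: N_2 = -4 if N_1 >= 5 else 7  [with N_1=4]  = 7; N_3 = N_1 + 3·N_2 - 5  [with N_1=4, N_2=7]  = 20; N_4 = |N_1 - N_3|  [with N_1=4, N_3=20]  = 16.
Change = 7 − 16 = -9.

-9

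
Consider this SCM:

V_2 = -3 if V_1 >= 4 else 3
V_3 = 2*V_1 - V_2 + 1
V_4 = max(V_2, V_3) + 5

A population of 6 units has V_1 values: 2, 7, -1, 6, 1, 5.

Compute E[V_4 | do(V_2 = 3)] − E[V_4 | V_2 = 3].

3.5

The intervention sets V_2=3 in all 6 units regardless of V_1. Recomputing V_4 per unit gives 8, 17, 8, 15, 8, 13; average 11.5.
Observing V_2=3 restricts to units where V_2's equation naturally yields 3: V_1 ∈ {2, -1, 1}. In that subpopulation V_4 = 8, 8, 8, mean 8.
Difference = 11.5 − 8 = 3.5.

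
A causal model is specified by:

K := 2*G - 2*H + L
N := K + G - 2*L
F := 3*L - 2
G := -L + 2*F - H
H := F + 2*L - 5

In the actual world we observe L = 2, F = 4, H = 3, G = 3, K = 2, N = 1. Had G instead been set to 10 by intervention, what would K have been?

Intervening sets G = 10 and removes its equation (G := -L + 2*F - H).
F = 3*L - 2  [with L=2]  = 4
H = F + 2*L - 5  [with F=4, L=2]  = 3
K = 2*G - 2*H + L  [with G=10, H=3, L=2]  = 16

16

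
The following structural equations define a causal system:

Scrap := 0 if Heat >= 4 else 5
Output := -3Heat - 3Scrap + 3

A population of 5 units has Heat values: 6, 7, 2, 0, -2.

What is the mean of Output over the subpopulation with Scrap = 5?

E[Output|Scrap=5] averages over only the 3 units with Scrap=5 (Heat = 2, 0, -2): Output = -18, -12, -6, mean -12.

-12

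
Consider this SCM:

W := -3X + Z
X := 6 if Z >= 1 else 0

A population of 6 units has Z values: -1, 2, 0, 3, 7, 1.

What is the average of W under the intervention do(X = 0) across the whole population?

Every unit gets X=0 under the intervention. W values become -1, 2, 0, 3, 7, 1; E[W|do(X=0)] = 2.

2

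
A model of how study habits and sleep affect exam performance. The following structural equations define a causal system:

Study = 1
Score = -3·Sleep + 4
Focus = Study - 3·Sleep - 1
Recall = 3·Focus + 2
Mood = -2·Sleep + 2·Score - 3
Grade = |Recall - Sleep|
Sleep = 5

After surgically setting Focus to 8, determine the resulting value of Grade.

21

The intervention breaks the incoming arrows to Focus: Focus = Study - 3·Sleep - 1 no longer applies, and Focus = 8.
Recall = 3·Focus + 2  [with Focus=8]  = 26
Grade = |Recall - Sleep|  [with Recall=26, Sleep=5]  = 21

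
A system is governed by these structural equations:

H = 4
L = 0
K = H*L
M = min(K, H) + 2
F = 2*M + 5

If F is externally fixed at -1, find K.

do(F=-1) replaces the equation F = 2*M + 5 with the constant F = -1.
K is not downstream of the intervention, so its value is determined by the original equations.
K = H*L  [with H=4, L=0]  = 0

0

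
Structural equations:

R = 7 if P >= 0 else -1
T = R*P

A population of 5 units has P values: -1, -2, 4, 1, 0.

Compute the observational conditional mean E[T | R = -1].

1.5

Observing R=-1 restricts to units where R's equation naturally yields -1: P ∈ {-1, -2}. In that subpopulation T = 1, 2, mean 1.5.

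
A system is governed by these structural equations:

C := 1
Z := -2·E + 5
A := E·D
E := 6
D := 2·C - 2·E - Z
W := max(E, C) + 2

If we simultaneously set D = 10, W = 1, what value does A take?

Setting D = 10, W = 1 by intervention discards those variables' equations.
A = E·D  [with E=6, D=10]  = 60

60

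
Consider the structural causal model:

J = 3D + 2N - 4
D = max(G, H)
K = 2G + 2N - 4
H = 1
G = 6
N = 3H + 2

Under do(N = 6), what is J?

do(N=6) replaces the equation N = 3H + 2 with the constant N = 6.
D = max(G, H)  [with G=6, H=1]  = 6
J = 3D + 2N - 4  [with D=6, N=6]  = 26

26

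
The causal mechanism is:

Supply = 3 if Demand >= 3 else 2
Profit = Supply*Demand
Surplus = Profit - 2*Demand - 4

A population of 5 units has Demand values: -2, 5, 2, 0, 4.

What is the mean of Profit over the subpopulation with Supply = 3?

E[Profit|Supply=3] averages over only the 2 units with Supply=3 (Demand = 5, 4): Profit = 15, 12, mean 13.5.

13.5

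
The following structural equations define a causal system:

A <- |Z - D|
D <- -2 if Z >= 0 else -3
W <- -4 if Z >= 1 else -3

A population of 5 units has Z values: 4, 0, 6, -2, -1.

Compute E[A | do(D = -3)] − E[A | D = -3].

do(D=-3) breaks D's dependence on Z. With D=-3 fixed, A across the units is 7, 3, 9, 1, 2, mean 4.4.
Observing D=-3 restricts to units where D's equation naturally yields -3: Z ∈ {-2, -1}. In that subpopulation A = 1, 2, mean 1.5.
Difference = 4.4 − 1.5 = 2.9.

2.9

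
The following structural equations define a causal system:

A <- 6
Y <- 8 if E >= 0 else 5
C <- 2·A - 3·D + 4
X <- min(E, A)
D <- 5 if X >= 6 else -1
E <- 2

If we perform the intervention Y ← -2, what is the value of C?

19

Under do(Y=-2), the mechanism Y <- 8 if E >= 0 else 5 is discarded; Y is fixed at -2.
Since C is not a descendant of the intervened variable, it is unaffected.
X = min(E, A)  [with E=2, A=6]  = 2
D = 5 if X >= 6 else -1  [with X=2]  = -1
C = 2·A - 3·D + 4  [with A=6, D=-1]  = 19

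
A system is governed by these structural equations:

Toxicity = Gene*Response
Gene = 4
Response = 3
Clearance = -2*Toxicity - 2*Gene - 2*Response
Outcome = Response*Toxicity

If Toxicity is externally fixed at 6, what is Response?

3

Under do(Toxicity=6), the mechanism Toxicity = Gene*Response is discarded; Toxicity is fixed at 6.
Since Response is not a descendant of the intervened variable, it is unaffected.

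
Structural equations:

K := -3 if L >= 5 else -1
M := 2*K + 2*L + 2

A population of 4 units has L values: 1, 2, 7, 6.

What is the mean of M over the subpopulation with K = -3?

Conditioning on K=-3 selects the 2 unit(s) with L ∈ {7, 6}. Their M values: 10, 8. Mean = 9.

9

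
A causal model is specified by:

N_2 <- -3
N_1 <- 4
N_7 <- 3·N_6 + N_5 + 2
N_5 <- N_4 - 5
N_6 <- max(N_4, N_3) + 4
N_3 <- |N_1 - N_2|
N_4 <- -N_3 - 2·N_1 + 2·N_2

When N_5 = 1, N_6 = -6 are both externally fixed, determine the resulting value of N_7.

-15

Under do(N_5 = 1, N_6 = -6), each intervened variable's structural equation is replaced by its fixed value.
N_7 = 3·N_6 + N_5 + 2  [with N_6=-6, N_5=1]  = -15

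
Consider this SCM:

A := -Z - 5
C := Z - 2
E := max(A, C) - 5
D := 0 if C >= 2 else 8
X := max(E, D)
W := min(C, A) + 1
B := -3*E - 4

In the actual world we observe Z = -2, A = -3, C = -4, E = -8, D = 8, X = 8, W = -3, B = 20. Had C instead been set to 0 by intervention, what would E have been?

-5

The intervention breaks the incoming arrows to C: C := Z - 2 no longer applies, and C = 0.
A = -Z - 5  [with Z=-2]  = -3
E = max(A, C) - 5  [with A=-3, C=0]  = -5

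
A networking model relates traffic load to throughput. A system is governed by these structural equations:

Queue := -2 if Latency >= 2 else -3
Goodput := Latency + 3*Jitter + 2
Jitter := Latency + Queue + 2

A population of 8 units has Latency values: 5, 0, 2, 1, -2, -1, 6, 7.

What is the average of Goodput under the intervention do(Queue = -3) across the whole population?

8

Every unit gets Queue=-3 under the intervention. Goodput values become 19, -1, 7, 3, -9, -5, 23, 27; E[Goodput|do(Queue=-3)] = 8.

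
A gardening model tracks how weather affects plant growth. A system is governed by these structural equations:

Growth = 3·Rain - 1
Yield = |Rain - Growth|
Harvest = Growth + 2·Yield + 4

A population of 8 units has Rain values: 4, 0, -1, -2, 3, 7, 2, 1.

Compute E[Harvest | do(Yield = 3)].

14.25

Every unit gets Yield=3 under the intervention. Harvest values become 21, 9, 6, 3, 18, 30, 15, 12; E[Harvest|do(Yield=3)] = 14.25.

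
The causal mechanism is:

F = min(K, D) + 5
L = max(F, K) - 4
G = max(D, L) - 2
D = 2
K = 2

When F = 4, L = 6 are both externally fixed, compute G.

4

Setting F = 4, L = 6 by intervention discards those variables' equations.
G = max(D, L) - 2  [with D=2, L=6]  = 4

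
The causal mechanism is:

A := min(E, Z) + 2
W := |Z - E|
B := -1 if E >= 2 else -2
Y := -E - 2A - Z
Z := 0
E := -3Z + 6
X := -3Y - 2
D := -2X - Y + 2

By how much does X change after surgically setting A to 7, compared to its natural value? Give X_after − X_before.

The intervention breaks the incoming arrows to A: A := min(E, Z) + 2 no longer applies, and A = 7.
E = -3Z + 6  [with Z=0]  = 6
Y = -E - 2A - Z  [with E=6, A=7, Z=0]  = -20
X = -3Y - 2  [with Y=-20]  = 58
Without intervention: E = -3Z + 6  [with Z=0]  = 6; A = min(E, Z) + 2  [with E=6, Z=0]  = 2; Y = -E - 2A - Z  [with E=6, A=2, Z=0]  = -10; X = -3Y - 2  [with Y=-10]  = 28.
Change = 58 − 28 = 30.

30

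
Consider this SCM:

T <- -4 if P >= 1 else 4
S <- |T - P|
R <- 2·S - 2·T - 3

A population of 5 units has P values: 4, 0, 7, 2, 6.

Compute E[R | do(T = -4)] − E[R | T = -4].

Every unit gets T=-4 under the intervention. R values become 21, 13, 27, 17, 25; E[R|do(T=-4)] = 20.6.
E[R|T=-4] averages over only the 4 units with T=-4 (P = 4, 7, 2, 6): R = 21, 27, 17, 25, mean 22.5.
Difference = 20.6 − 22.5 = -1.9.

-1.9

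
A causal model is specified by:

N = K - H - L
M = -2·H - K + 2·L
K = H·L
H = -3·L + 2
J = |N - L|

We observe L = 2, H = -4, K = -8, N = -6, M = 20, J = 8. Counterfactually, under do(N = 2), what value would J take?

Under do(N=2), the mechanism N = K - H - L is discarded; N is fixed at 2.
J = |N - L|  [with N=2, L=2]  = 0

0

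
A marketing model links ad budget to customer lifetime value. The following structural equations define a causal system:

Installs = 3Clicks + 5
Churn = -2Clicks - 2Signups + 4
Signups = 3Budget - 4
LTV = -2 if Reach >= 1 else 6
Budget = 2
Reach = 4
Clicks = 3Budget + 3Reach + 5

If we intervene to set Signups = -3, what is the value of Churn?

The intervention breaks the incoming arrows to Signups: Signups = 3Budget - 4 no longer applies, and Signups = -3.
Clicks = 3Budget + 3Reach + 5  [with Budget=2, Reach=4]  = 23
Churn = -2Clicks - 2Signups + 4  [with Clicks=23, Signups=-3]  = -36

-36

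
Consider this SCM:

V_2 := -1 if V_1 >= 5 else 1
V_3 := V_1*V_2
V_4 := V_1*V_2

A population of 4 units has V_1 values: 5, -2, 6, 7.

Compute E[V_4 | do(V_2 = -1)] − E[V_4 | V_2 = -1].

2

Under do(V_2=-1), V_2's equation is replaced by V_2=-1 for every unit. Per-unit V_4: -5, 2, -6, -7. Mean = -4.
Conditioning on V_2=-1 selects the 3 unit(s) with V_1 ∈ {5, 6, 7}. Their V_4 values: -5, -6, -7. Mean = -6.
Difference = -4 − (-6) = 2.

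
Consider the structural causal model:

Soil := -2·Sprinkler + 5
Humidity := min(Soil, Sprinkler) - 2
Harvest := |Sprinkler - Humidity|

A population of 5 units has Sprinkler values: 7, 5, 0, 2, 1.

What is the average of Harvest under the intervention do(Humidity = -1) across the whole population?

The intervention sets Humidity=-1 in all 5 units regardless of Sprinkler. Recomputing Harvest per unit gives 8, 6, 1, 3, 2; average 4.

4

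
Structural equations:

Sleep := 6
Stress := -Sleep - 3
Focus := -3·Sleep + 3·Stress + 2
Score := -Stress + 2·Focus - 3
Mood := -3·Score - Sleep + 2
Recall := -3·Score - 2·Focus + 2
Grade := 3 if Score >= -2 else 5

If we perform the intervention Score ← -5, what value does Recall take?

103

Under do(Score=-5), the mechanism Score := -Stress + 2·Focus - 3 is discarded; Score is fixed at -5.
Stress = -Sleep - 3  [with Sleep=6]  = -9
Focus = -3·Sleep + 3·Stress + 2  [with Sleep=6, Stress=-9]  = -43
Recall = -3·Score - 2·Focus + 2  [with Score=-5, Focus=-43]  = 103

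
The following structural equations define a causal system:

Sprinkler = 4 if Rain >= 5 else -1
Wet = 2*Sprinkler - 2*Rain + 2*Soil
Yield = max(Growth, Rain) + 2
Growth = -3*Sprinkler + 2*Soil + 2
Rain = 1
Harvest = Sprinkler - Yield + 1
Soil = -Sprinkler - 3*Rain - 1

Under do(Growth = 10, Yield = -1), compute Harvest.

Under do(Growth = 10, Yield = -1), each intervened variable's structural equation is replaced by its fixed value.
Sprinkler = 4 if Rain >= 5 else -1  [with Rain=1]  = -1
Harvest = Sprinkler - Yield + 1  [with Sprinkler=-1, Yield=-1]  = 1

1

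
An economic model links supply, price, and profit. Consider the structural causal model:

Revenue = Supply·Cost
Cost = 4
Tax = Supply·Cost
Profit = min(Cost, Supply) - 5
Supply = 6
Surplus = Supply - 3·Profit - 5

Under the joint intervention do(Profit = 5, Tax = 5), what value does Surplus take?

Setting Profit = 5, Tax = 5 by intervention discards those variables' equations.
Surplus = Supply - 3·Profit - 5  [with Supply=6, Profit=5]  = -14

-14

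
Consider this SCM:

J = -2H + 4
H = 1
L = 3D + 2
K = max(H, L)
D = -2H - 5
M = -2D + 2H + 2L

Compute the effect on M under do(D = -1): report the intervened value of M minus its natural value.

do(D=-1) replaces the equation D = -2H - 5 with the constant D = -1.
L = 3D + 2  [with D=-1]  = -1
M = -2D + 2H + 2L  [with D=-1, H=1, L=-1]  = 2
Without intervention: D = -2H - 5  [with H=1]  = -7; L = 3D + 2  [with D=-7]  = -19; M = -2D + 2H + 2L  [with D=-7, H=1, L=-19]  = -22.
Change = 2 − (-22) = 24.

24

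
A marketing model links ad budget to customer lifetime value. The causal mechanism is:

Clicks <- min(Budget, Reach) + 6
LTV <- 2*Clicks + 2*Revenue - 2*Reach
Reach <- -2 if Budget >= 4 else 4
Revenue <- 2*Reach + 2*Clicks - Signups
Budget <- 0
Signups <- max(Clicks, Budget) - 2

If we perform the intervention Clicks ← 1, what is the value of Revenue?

do(Clicks=1) replaces the equation Clicks <- min(Budget, Reach) + 6 with the constant Clicks = 1.
Reach = -2 if Budget >= 4 else 4  [with Budget=0]  = 4
Signups = max(Clicks, Budget) - 2  [with Clicks=1, Budget=0]  = -1
Revenue = 2*Reach + 2*Clicks - Signups  [with Reach=4, Clicks=1, Signups=-1]  = 11

11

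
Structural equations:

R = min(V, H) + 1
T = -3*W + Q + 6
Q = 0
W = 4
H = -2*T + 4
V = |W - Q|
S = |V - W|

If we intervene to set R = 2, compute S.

0

Under do(R=2), the mechanism R = min(V, H) + 1 is discarded; R is fixed at 2.
Since S is not a descendant of the intervened variable, it is unaffected.
V = |W - Q|  [with W=4, Q=0]  = 4
S = |V - W|  [with V=4, W=4]  = 0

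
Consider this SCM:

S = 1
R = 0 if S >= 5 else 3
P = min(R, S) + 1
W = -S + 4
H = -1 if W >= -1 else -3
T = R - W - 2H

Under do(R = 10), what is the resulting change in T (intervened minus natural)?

7

Intervening sets R = 10 and removes its equation (R = 0 if S >= 5 else 3).
W = -S + 4  [with S=1]  = 3
H = -1 if W >= -1 else -3  [with W=3]  = -1
T = R - W - 2H  [with R=10, W=3, H=-1]  = 9
Without intervention: W = -S + 4  [with S=1]  = 3; H = -1 if W >= -1 else -3  [with W=3]  = -1; R = 0 if S >= 5 else 3  [with S=1]  = 3; T = R - W - 2H  [with R=3, W=3, H=-1]  = 2.
Change = 9 − 2 = 7.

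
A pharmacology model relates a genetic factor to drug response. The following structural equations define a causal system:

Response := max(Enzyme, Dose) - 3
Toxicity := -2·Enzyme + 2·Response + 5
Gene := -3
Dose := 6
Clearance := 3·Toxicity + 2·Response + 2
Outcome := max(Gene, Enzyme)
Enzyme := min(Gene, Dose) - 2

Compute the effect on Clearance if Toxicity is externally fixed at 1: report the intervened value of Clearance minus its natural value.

The intervention breaks the incoming arrows to Toxicity: Toxicity := -2·Enzyme + 2·Response + 5 no longer applies, and Toxicity = 1.
Enzyme = min(Gene, Dose) - 2  [with Gene=-3, Dose=6]  = -5
Response = max(Enzyme, Dose) - 3  [with Enzyme=-5, Dose=6]  = 3
Clearance = 3·Toxicity + 2·Response + 2  [with Toxicity=1, Response=3]  = 11
Without intervention: Enzyme = min(Gene, Dose) - 2  [with Gene=-3, Dose=6]  = -5; Response = max(Enzyme, Dose) - 3  [with Enzyme=-5, Dose=6]  = 3; Toxicity = -2·Enzyme + 2·Response + 5  [with Enzyme=-5, Response=3]  = 21; Clearance = 3·Toxicity + 2·Response + 2  [with Toxicity=21, Response=3]  = 71.
Change = 11 − 71 = -60.

-60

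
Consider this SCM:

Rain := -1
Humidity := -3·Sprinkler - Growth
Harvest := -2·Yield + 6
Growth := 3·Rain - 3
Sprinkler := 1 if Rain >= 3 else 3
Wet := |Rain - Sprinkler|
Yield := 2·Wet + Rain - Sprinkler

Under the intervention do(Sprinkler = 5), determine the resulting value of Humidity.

-9

do(Sprinkler=5) replaces the equation Sprinkler := 1 if Rain >= 3 else 3 with the constant Sprinkler = 5.
Growth = 3·Rain - 3  [with Rain=-1]  = -6
Humidity = -3·Sprinkler - Growth  [with Sprinkler=5, Growth=-6]  = -9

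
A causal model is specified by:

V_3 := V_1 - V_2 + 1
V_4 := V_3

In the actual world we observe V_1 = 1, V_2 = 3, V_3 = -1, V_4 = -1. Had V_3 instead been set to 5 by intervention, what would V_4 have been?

5

The intervention breaks the incoming arrows to V_3: V_3 := V_1 - V_2 + 1 no longer applies, and V_3 = 5.
V_4 = V_3  [with V_3=5]  = 5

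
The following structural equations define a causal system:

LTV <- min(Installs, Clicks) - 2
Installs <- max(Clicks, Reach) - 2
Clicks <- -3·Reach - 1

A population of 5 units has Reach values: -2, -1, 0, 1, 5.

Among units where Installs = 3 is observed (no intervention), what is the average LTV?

Observing Installs=3 restricts to units where Installs's equation naturally yields 3: Reach ∈ {-2, 5}. In that subpopulation LTV = 1, -18, mean -8.5.

-8.5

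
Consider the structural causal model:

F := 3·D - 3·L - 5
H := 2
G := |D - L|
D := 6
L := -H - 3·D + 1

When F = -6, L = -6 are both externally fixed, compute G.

12

The joint intervention fixes F = -6, L = -6, removing each variable's own equation.
G = |D - L|  [with D=6, L=-6]  = 12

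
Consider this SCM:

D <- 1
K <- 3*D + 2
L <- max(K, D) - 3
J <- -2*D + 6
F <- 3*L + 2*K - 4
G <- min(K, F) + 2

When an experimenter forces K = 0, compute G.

Under do(K=0), the mechanism K <- 3*D + 2 is discarded; K is fixed at 0.
L = max(K, D) - 3  [with K=0, D=1]  = -2
F = 3*L + 2*K - 4  [with L=-2, K=0]  = -10
G = min(K, F) + 2  [with K=0, F=-10]  = -8

-8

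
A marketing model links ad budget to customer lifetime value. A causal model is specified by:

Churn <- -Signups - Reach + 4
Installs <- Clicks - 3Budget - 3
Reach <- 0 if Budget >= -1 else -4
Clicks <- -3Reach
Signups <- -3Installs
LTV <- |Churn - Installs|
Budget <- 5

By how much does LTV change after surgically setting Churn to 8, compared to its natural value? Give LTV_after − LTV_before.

Intervening sets Churn = 8 and removes its equation (Churn <- -Signups - Reach + 4).
Reach = 0 if Budget >= -1 else -4  [with Budget=5]  = 0
Clicks = -3Reach  [with Reach=0]  = 0
Installs = Clicks - 3Budget - 3  [with Clicks=0, Budget=5]  = -18
LTV = |Churn - Installs|  [with Churn=8, Installs=-18]  = 26
Without intervention: Reach = 0 if Budget >= -1 else -4  [with Budget=5]  = 0; Clicks = -3Reach  [with Reach=0]  = 0; Installs = Clicks - 3Budget - 3  [with Clicks=0, Budget=5]  = -18; Signups = -3Installs  [with Installs=-18]  = 54; Churn = -Signups - Reach + 4  [with Signups=54, Reach=0]  = -50; LTV = |Churn - Installs|  [with Churn=-50, Installs=-18]  = 32.
Change = 26 − 32 = -6.

-6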